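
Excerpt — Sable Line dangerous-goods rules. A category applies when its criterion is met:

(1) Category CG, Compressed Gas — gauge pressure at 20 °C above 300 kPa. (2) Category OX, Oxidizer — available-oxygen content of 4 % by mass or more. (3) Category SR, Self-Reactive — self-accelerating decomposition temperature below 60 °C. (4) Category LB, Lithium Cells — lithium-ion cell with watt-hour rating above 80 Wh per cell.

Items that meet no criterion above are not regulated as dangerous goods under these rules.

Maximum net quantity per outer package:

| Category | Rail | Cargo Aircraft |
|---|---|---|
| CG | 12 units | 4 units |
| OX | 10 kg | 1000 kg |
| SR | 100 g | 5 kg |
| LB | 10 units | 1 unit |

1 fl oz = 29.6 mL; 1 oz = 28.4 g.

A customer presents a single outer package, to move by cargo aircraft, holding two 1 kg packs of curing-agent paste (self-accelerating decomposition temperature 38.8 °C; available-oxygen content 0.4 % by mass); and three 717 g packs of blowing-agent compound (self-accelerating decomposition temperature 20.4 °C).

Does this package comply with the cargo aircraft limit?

Yes

Self-accelerating decomposition temperature 38.8 °C meets the Category SR criterion (Self-Reactive), so the curing-agent paste is Category SR.
Self-accelerating decomposition temperature 20.4 °C meets the Category SR criterion (Self-Reactive), so the blowing-agent compound is Category SR.
Category SR net quantity: (two 1 kg packs = 2 kg) + (three 717 g packs = 2.151 kg) = 4.151 kg.
That is within the Category SR cargo aircraft limit of 5 kg.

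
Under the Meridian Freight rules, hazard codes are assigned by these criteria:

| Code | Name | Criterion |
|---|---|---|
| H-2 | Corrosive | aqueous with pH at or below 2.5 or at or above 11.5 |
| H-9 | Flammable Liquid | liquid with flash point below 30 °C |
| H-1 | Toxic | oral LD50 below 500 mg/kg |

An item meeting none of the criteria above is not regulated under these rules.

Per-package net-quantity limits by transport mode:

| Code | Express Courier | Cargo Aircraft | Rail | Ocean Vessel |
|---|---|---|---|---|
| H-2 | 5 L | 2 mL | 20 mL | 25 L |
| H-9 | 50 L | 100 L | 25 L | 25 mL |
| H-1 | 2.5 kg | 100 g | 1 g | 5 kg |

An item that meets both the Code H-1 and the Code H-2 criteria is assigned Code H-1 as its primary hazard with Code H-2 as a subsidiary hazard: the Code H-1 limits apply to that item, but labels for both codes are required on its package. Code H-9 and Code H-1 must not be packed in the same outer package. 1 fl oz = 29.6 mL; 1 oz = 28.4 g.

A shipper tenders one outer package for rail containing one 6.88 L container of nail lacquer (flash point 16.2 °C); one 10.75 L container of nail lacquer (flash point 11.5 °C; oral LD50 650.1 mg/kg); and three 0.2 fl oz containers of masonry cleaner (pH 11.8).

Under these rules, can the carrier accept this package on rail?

With flash point 16.2 °C (< 30 °C), the nail lacquer falls in Code H-9.
Nail lacquer: flash point 11.5 °C < 30 °C → Code H-9 (Flammable Liquid).
pH 11.8 meets the Code H-2 criterion (Corrosive), so the masonry cleaner is Code H-2.
Total Code H-9: 6.88 L + 10.75 L = 17.63 L.
17.63 L is within the rail limit of 25 L for Code H-9.
Code H-2 quantity: three 0.2 fl oz containers = 17.76 mL.
17.76 mL ≤ 20 mL (rail limit, Code H-2) — within limit.
The segregation rule (Code H-9 with Code H-1) does not apply to Code H-9 with Code H-2.
Every hazard code is within its rail limit and no segregation rule is violated.

Yes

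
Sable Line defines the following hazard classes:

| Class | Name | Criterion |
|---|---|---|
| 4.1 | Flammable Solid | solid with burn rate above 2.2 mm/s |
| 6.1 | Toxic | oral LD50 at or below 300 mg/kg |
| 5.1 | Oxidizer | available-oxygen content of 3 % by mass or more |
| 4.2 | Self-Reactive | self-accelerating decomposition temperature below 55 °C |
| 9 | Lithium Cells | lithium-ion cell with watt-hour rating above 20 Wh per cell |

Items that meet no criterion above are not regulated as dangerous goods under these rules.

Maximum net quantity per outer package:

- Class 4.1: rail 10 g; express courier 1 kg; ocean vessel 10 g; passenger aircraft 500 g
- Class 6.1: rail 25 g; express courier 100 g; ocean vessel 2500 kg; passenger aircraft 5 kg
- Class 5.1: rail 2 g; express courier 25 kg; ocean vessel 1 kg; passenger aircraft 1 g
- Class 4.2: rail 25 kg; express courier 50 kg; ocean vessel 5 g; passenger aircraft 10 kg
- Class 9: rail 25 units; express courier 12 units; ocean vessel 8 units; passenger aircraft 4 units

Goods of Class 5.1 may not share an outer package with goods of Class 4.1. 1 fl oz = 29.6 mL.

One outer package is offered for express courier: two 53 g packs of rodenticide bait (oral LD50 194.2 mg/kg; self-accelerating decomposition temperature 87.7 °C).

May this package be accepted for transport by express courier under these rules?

No

Oral LD50 194.2 mg/kg meets the Class 6.1 criterion (Toxic), so the rodenticide bait is Class 6.1.
Class 6.1 quantity: two 53 g packs = 106 g.
106 g > 100 g (express courier limit, Class 6.1) — over the limit.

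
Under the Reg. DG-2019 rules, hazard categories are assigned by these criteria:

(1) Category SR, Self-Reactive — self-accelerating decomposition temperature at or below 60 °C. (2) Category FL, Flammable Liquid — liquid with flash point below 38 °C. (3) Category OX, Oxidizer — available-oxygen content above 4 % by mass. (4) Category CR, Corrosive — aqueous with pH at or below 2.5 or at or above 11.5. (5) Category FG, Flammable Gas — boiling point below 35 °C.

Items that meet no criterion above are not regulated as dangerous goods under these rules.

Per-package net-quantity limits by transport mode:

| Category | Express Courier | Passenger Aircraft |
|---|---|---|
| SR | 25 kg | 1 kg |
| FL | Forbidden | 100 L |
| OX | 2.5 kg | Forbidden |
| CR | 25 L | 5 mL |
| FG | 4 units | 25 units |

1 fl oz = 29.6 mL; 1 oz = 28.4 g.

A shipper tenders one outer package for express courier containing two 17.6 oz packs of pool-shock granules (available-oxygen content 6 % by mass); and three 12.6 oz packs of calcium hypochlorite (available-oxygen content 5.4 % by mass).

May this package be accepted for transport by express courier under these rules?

Yes

Available-oxygen content 6 % by mass meets the Category OX criterion (Oxidizer), so the pool-shock granules are Category OX.
The calcium hypochlorite has available-oxygen content 5.4 % by mass, which is > 4 % by mass, so it is Category OX (Oxidizer).
Total Category OX: (two 17.6 oz packs = 999.68 g) + (three 12.6 oz packs = 1073.52 g) = 2073.2 g.
2073.2 g is within the express courier limit of 2.5 kg for Category OX.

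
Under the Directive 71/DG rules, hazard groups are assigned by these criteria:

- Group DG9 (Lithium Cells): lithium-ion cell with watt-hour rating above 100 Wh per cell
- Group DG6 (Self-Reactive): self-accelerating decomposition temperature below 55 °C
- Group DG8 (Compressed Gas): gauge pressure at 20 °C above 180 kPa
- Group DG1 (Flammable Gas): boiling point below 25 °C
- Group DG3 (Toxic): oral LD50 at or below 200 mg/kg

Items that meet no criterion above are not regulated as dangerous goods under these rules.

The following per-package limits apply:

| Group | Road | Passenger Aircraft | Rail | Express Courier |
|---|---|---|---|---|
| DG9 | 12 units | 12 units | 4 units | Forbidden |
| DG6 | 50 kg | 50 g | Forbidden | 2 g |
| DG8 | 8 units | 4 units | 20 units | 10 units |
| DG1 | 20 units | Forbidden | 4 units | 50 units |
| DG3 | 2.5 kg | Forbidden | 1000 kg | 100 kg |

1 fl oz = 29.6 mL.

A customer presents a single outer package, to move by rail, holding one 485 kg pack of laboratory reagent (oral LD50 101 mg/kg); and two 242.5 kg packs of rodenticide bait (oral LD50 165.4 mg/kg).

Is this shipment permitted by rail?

Laboratory reagent: oral LD50 101 mg/kg ≤ 200 mg/kg → Group DG3 (Toxic).
Oral LD50 165.4 mg/kg meets the Group DG3 criterion (Toxic), so the rodenticide bait is Group DG3.
Total Group DG3: 485 kg + (two 242.5 kg packs = 485 kg) = 970 kg.
That is within the Group DG3 rail limit of 1000 kg.

Yes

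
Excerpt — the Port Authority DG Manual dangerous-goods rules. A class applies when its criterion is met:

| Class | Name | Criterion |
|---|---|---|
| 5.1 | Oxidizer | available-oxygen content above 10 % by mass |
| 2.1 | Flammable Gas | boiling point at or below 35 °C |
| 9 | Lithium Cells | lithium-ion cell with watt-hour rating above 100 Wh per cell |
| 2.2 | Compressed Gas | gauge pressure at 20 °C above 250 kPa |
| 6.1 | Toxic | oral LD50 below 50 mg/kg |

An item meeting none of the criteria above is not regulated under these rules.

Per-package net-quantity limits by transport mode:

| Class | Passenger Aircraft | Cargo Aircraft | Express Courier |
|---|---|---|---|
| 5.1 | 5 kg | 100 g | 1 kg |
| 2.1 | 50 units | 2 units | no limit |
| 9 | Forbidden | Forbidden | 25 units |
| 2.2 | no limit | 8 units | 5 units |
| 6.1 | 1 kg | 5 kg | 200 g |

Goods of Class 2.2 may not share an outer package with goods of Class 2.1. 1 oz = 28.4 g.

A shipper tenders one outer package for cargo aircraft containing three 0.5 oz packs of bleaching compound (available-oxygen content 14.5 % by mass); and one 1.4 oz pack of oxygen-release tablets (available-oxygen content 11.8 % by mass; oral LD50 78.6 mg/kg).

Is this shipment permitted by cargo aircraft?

Yes

Bleaching compound: available-oxygen content 14.5 % by mass > 10 % by mass → Class 5.1 (Oxidizer).
The oxygen-release tablets have available-oxygen content 11.8 % by mass, which is > 10 % by mass, so they are Class 5.1 (Oxidizer).
Total Class 5.1: (three 0.5 oz packs = 42.6 g) + (one 1.4 oz pack = 39.76 g) = 82.36 g.
That is within the Class 5.1 cargo aircraft limit of 100 g.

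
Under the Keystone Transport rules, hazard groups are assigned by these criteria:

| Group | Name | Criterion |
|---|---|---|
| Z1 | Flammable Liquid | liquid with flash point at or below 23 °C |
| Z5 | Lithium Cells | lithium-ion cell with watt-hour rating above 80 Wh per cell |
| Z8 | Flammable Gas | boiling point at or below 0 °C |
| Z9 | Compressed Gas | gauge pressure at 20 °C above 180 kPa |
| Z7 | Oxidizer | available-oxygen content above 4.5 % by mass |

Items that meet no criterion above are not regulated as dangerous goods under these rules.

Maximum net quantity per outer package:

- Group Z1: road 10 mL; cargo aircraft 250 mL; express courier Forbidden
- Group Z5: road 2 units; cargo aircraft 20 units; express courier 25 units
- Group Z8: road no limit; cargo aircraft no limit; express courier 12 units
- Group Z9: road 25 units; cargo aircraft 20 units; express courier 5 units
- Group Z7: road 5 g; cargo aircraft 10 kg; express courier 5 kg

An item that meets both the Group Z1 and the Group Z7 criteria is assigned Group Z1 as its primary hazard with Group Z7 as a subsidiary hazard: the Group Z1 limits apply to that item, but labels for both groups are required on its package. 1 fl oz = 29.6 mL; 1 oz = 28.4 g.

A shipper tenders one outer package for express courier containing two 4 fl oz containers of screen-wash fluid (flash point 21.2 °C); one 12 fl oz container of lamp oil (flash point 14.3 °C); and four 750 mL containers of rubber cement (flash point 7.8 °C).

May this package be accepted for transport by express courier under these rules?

Screen-wash fluid: flash point 21.2 °C ≤ 23 °C → Group Z1 (Flammable Liquid).
With flash point 14.3 °C (≤ 23 °C), the lamp oil falls in Group Z1.
Flash point 7.8 °C meets the Group Z1 criterion (Flammable Liquid), so the rubber cement is Group Z1.
Group Z1 net quantity: (two 4 fl oz containers = 236.8 mL) + (one 12 fl oz container = 355.2 mL) + (four 750 mL containers = 3 L) = 3.592 L.
Group Z1 is Forbidden by express courier.

No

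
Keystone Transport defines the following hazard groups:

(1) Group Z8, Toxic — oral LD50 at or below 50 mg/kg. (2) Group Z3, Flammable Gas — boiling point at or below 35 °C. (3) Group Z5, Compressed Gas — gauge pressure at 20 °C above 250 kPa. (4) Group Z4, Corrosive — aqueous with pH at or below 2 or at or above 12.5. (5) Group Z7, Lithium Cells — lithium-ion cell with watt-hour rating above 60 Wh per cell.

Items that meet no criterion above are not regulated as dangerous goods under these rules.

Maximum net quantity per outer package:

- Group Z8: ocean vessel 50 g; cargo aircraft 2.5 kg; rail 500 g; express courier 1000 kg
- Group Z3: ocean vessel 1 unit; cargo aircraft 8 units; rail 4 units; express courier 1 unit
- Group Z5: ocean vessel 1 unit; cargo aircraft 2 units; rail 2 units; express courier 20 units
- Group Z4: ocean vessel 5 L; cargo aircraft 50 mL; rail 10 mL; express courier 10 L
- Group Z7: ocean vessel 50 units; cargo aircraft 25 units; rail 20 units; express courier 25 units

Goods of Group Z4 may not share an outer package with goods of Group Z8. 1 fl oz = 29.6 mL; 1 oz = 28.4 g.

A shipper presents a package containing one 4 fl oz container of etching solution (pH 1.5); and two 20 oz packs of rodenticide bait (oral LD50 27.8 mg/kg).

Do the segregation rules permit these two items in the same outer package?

No

With pH 1.5 (≤ 2), the etching solution falls in Group Z4.
Rodenticide bait: oral LD50 27.8 mg/kg ≤ 50 mg/kg → Group Z8 (Toxic).
Group Z4 and Group Z8 may not share an outer package.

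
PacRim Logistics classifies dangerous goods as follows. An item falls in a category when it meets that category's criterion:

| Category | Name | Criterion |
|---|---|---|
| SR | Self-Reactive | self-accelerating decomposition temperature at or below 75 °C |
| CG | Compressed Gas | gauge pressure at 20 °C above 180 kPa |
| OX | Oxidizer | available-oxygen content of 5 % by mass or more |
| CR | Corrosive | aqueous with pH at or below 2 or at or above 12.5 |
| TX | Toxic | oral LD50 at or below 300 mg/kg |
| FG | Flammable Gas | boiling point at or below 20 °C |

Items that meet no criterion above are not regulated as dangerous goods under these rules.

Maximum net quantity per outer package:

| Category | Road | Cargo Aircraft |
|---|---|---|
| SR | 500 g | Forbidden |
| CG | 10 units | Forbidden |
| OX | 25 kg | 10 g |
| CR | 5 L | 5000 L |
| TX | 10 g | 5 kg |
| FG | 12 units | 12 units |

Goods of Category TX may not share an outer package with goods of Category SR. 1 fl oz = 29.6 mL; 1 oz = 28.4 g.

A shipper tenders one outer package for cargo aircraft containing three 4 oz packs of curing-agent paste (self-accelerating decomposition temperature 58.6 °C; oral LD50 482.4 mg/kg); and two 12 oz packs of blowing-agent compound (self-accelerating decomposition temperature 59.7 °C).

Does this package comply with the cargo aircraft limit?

Curing-agent paste: self-accelerating decomposition temperature 58.6 °C ≤ 75 °C → Category SR (Self-Reactive).
Self-accelerating decomposition temperature 59.7 °C meets the Category SR criterion (Self-Reactive), so the blowing-agent compound is Category SR.
Total Category SR: (three 4 oz packs = 340.8 g) + (two 12 oz packs = 681.6 g) = 1022.4 g.
By cargo aircraft, Category SR is Forbidden regardless of quantity.

No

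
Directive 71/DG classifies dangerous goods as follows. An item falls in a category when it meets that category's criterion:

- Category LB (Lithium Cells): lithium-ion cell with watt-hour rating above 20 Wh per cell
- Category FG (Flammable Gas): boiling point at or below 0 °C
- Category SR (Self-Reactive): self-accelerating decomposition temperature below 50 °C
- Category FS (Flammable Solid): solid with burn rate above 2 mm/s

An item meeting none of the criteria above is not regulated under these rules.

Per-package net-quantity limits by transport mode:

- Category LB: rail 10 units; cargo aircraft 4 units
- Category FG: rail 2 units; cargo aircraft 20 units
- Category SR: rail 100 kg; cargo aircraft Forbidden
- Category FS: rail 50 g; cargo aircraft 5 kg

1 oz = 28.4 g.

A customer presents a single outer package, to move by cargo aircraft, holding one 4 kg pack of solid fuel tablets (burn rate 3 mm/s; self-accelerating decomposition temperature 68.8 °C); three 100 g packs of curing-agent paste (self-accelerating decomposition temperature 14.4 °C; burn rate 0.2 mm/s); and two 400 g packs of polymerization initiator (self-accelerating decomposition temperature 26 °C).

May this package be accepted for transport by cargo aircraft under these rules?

With burn rate 3 mm/s (> 2 mm/s), the solid fuel tablets fall in Category FS.
Curing-agent paste: self-accelerating decomposition temperature 14.4 °C < 50 °C → Category SR (Self-Reactive).
Polymerization initiator: self-accelerating decomposition temperature 26 °C < 50 °C → Category SR (Self-Reactive).
Category FS quantity: 4 kg.
4 kg is within the cargo aircraft limit of 5 kg for Category FS.
Total Category SR: (three 100 g packs = 300 g) + (two 400 g packs = 800 g) = 1.1 kg.
Category SR is Forbidden by cargo aircraft.

No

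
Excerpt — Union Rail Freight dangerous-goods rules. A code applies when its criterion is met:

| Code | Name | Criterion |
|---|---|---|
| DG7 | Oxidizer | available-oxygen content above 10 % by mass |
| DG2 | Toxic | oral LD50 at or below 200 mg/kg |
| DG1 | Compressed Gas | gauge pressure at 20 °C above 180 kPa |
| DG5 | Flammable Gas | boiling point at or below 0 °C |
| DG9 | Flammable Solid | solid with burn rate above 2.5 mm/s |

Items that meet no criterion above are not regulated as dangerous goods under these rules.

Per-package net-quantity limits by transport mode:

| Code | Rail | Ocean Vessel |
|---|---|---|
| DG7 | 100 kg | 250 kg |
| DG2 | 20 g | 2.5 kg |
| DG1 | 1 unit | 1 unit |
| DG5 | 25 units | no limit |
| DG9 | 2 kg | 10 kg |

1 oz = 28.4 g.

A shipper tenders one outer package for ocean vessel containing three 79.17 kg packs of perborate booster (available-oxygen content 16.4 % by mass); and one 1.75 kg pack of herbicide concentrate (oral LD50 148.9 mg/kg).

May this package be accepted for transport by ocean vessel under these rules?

The perborate booster has available-oxygen content 16.4 % by mass, which is > 10 % by mass, so it is Code DG7 (Oxidizer).
With oral LD50 148.9 mg/kg (≤ 200 mg/kg), the herbicide concentrate falls in Code DG2.
Code DG7 quantity: three 79.17 kg packs = 237.51 kg.
237.51 kg ≤ 250 kg (ocean vessel limit, Code DG7) — within limit.
Code DG2 quantity: 1.75 kg.
That is within the Code DG2 ocean vessel limit of 2.5 kg.
Every hazard code is within its ocean vessel limit and no segregation rule is violated.

Yes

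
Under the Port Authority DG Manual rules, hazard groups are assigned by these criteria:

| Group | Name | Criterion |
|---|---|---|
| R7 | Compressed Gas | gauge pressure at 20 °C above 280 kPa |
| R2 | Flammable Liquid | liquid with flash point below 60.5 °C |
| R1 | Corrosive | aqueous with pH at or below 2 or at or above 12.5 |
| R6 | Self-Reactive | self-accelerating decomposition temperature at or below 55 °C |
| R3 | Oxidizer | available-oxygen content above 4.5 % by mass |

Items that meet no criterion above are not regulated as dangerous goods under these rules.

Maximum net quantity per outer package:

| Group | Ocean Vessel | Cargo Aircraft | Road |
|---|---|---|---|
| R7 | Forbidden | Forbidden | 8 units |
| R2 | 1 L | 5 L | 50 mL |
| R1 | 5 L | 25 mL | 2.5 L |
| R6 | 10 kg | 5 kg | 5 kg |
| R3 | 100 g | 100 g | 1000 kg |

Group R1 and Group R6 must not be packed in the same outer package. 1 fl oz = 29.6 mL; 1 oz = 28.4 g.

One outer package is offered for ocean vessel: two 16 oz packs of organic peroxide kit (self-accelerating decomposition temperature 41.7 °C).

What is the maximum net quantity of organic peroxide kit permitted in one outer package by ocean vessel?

With self-accelerating decomposition temperature 41.7 °C (≤ 55 °C), the organic peroxide kit falls in Group R6.
The ocean vessel limit for Group R6 is 10 kg.

10 kg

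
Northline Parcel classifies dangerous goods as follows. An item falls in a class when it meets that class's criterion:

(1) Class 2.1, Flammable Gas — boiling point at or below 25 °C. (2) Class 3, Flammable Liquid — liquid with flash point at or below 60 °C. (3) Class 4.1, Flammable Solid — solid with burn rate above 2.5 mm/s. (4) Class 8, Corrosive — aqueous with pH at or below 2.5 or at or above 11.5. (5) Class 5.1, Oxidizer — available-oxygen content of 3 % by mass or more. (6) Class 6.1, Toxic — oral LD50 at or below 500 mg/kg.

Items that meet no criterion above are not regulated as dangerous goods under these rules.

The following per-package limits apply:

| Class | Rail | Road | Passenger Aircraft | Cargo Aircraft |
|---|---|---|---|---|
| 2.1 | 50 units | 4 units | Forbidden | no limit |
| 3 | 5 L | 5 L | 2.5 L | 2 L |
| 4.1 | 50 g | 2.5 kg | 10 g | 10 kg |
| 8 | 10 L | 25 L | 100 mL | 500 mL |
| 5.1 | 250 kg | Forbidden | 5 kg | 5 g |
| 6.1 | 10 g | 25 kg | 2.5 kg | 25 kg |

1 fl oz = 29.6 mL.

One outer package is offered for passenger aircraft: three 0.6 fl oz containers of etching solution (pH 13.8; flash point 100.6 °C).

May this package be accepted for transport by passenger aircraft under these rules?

With pH 13.8 (≥ 11.5), the etching solution falls in Class 8.
Class 8 quantity: three 0.6 fl oz containers = 53.28 mL.
53.28 mL ≤ 100 mL (passenger aircraft limit, Class 8) — within limit.

Yes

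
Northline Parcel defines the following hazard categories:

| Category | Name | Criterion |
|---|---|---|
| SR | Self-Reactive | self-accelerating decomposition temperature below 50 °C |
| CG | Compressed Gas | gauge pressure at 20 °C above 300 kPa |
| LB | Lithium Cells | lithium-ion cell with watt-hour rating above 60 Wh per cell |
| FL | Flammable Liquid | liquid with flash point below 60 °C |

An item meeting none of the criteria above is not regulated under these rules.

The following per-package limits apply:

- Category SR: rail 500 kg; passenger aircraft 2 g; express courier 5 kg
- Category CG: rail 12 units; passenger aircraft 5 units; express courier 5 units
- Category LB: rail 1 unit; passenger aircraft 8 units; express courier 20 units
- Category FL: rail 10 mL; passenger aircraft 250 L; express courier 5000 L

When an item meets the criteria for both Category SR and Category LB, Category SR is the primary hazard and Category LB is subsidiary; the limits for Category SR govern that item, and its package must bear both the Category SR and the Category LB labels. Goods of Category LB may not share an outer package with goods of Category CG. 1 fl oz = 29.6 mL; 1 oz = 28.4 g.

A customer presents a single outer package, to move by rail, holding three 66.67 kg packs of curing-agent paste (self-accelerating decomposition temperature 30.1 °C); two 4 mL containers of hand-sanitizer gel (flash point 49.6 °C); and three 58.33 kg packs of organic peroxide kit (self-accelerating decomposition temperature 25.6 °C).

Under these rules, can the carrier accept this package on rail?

Curing-agent paste: self-accelerating decomposition temperature 30.1 °C < 50 °C → Category SR (Self-Reactive).
Hand-sanitizer gel: flash point 49.6 °C < 60 °C → Category FL (Flammable Liquid).
Organic peroxide kit: self-accelerating decomposition temperature 25.6 °C < 50 °C → Category SR (Self-Reactive).
Total Category SR: (three 66.67 kg packs = 200.01 kg) + (three 58.33 kg packs = 174.99 kg) = 375 kg.
That is within the Category SR rail limit of 500 kg.
Category FL quantity: two 4 mL containers = 8 mL.
8 mL ≤ 10 mL (rail limit, Category FL) — within limit.
The segregation rule (Category LB with Category CG) does not apply to Category SR with Category FL.
Every hazard category is within its rail limit and no segregation rule is violated.

Yes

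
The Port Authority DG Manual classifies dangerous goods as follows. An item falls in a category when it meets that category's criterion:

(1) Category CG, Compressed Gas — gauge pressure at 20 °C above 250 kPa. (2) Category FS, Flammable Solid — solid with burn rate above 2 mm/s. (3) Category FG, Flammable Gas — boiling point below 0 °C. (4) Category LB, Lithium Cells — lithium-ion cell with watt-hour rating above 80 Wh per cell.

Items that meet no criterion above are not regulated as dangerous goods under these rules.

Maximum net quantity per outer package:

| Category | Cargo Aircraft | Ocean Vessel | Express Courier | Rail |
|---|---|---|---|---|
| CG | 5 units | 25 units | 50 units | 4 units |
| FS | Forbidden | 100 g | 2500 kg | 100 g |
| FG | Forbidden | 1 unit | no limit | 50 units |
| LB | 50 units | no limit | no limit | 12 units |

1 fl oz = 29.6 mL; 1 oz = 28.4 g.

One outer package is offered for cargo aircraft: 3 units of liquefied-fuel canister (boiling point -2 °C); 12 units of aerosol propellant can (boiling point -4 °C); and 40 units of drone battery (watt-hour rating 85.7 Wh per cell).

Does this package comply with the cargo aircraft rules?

The liquefied-fuel canister has boiling point -2 °C, which is < 0 °C, so it is Category FG (Flammable Gas).
Aerosol propellant can: boiling point -4 °C < 0 °C → Category FG (Flammable Gas).
With watt-hour rating 85.7 Wh per cell (> 80 Wh per cell), the drone battery falls in Category LB.
Total Category FG: 3 units + 12 units = 15 units.
Category FG is Forbidden by cargo aircraft.
Category LB quantity: 40 units.
40 units is within the cargo aircraft limit of 50 units for Category LB.

No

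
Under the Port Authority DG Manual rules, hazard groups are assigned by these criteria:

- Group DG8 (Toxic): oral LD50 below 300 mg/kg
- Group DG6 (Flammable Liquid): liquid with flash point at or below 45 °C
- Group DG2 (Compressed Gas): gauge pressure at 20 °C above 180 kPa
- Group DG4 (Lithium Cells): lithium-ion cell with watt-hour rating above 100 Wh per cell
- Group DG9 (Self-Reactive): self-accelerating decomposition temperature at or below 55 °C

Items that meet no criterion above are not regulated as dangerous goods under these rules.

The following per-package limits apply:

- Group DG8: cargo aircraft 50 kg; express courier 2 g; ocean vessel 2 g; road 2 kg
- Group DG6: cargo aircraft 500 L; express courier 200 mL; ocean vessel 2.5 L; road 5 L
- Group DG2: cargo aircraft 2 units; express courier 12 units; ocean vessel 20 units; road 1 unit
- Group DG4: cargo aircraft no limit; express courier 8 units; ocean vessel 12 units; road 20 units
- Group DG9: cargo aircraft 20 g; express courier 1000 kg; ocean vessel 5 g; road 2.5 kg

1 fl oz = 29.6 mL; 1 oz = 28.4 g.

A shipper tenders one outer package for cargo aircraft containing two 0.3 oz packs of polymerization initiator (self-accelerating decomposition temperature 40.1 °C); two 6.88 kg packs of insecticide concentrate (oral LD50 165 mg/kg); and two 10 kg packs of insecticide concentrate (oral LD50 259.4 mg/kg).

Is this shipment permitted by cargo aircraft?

Yes

With self-accelerating decomposition temperature 40.1 °C (≤ 55 °C), the polymerization initiator falls in Group DG9.
The insecticide concentrate has oral LD50 165 mg/kg, which is < 300 mg/kg, so it is Group DG8 (Toxic).
The insecticide concentrate has oral LD50 259.4 mg/kg, which is < 300 mg/kg, so it is Group DG8 (Toxic).
Total Group DG8: (two 6.88 kg packs = 13.76 kg) + (two 10 kg packs = 20 kg) = 33.76 kg.
33.76 kg ≤ 50 kg (cargo aircraft limit, Group DG8) — within limit.
Group DG9 quantity: two 0.3 oz packs = 17.04 g.
17.04 g is within the cargo aircraft limit of 20 g for Group DG9.
Every hazard group is within its cargo aircraft limit and no segregation rule is violated.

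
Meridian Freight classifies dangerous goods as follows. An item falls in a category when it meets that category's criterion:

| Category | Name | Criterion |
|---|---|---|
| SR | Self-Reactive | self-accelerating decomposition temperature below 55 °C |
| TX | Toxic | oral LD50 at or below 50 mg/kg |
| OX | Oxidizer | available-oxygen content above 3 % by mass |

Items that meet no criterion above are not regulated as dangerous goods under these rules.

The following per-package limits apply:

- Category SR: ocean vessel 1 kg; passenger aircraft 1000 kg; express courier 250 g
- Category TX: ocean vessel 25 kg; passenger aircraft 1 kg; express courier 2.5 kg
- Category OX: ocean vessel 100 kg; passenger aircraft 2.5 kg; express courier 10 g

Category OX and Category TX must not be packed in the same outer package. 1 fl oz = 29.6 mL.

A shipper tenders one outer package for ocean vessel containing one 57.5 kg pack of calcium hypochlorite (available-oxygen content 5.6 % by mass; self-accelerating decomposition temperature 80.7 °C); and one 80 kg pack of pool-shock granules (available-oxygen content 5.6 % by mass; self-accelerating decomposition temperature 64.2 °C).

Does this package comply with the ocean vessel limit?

No

Available-oxygen content 5.6 % by mass meets the Category OX criterion (Oxidizer), so the calcium hypochlorite is Category OX.
Pool-shock granules: available-oxygen content 5.6 % by mass > 3 % by mass → Category OX (Oxidizer).
Total Category OX: 57.5 kg + 80 kg = 137.5 kg.
137.5 kg > 100 kg (ocean vessel limit, Category OX) — over the limit.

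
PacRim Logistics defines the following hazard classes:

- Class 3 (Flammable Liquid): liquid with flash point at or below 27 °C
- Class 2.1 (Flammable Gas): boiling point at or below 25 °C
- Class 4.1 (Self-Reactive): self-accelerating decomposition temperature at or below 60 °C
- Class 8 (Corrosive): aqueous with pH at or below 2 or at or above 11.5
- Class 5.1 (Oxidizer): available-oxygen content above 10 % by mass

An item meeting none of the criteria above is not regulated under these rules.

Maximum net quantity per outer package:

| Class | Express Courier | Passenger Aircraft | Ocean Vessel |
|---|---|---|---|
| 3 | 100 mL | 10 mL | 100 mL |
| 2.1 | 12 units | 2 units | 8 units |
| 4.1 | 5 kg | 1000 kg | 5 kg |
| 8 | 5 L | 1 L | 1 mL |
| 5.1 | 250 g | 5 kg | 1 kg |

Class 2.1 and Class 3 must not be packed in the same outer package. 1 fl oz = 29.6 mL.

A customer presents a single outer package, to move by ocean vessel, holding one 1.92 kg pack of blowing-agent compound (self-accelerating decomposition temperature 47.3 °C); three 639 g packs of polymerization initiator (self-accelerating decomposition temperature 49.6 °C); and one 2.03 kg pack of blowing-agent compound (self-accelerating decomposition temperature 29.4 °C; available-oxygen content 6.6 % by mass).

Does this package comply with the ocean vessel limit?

Blowing-agent compound: self-accelerating decomposition temperature 47.3 °C ≤ 60 °C → Class 4.1 (Self-Reactive).
Self-accelerating decomposition temperature 49.6 °C meets the Class 4.1 criterion (Self-Reactive), so the polymerization initiator is Class 4.1.
With self-accelerating decomposition temperature 29.4 °C (≤ 60 °C), the blowing-agent compound falls in Class 4.1.
Total Class 4.1: 1.92 kg + (three 639 g packs = 1.917 kg) + 2.03 kg = 5.867 kg.
5.867 kg exceeds the ocean vessel limit of 5 kg for Class 4.1.

No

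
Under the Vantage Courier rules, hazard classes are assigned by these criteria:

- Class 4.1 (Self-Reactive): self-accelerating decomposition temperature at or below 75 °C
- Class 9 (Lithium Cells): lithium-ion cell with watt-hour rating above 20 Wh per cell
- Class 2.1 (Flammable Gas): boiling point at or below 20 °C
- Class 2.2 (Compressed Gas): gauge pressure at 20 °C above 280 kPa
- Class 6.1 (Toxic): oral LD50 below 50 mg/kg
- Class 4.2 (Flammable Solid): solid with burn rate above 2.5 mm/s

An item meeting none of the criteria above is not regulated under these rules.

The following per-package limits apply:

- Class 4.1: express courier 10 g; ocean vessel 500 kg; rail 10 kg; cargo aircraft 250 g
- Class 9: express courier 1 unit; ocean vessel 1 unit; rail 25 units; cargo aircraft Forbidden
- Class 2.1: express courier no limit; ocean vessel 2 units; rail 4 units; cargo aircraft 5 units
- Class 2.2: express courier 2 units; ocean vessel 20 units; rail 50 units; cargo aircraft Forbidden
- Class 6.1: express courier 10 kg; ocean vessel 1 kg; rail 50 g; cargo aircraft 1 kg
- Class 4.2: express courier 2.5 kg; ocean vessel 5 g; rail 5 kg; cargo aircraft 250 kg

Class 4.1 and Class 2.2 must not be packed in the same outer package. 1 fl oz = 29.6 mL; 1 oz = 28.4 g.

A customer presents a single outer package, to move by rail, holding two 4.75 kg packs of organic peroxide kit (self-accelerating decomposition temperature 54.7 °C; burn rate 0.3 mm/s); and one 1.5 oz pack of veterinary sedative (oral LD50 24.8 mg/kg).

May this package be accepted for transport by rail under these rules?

Yes

The organic peroxide kit has self-accelerating decomposition temperature 54.7 °C, which is ≤ 75 °C, so it is Class 4.1 (Self-Reactive).
Veterinary sedative: oral LD50 24.8 mg/kg < 50 mg/kg → Class 6.1 (Toxic).
Class 4.1 quantity: two 4.75 kg packs = 9.5 kg.
That is within the Class 4.1 rail limit of 10 kg.
Class 6.1 quantity: one 1.5 oz pack = 42.6 g.
42.6 g ≤ 50 g (rail limit, Class 6.1) — within limit.
The segregation rule (Class 4.1 with Class 2.2) does not apply to Class 4.1 with Class 6.1.
Every hazard class is within its rail limit and no segregation rule is violated.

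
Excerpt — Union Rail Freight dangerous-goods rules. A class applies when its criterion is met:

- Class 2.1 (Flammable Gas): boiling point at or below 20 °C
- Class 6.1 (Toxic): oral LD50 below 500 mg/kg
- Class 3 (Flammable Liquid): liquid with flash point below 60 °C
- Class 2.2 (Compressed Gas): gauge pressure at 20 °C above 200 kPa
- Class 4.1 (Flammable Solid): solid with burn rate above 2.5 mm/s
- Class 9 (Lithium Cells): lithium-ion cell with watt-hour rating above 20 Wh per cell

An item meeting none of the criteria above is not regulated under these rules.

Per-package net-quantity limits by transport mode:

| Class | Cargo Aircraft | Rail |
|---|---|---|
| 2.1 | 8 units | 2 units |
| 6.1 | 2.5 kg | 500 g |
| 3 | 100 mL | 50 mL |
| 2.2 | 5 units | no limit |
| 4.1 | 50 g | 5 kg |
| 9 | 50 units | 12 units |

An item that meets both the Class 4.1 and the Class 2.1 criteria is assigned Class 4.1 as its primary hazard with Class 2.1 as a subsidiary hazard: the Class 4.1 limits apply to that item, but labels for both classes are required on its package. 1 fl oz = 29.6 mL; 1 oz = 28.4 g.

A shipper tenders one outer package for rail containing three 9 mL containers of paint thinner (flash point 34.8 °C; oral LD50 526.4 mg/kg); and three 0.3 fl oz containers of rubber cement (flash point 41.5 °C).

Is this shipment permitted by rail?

Paint thinner: flash point 34.8 °C < 60 °C → Class 3 (Flammable Liquid).
The rubber cement has flash point 41.5 °C, which is < 60 °C, so it is Class 3 (Flammable Liquid).
Class 3 net quantity: (three 9 mL containers = 27 mL) + (three 0.3 fl oz containers = 26.64 mL) = 53.64 mL.
53.64 mL > 50 mL (rail limit, Class 3) — over the limit.

No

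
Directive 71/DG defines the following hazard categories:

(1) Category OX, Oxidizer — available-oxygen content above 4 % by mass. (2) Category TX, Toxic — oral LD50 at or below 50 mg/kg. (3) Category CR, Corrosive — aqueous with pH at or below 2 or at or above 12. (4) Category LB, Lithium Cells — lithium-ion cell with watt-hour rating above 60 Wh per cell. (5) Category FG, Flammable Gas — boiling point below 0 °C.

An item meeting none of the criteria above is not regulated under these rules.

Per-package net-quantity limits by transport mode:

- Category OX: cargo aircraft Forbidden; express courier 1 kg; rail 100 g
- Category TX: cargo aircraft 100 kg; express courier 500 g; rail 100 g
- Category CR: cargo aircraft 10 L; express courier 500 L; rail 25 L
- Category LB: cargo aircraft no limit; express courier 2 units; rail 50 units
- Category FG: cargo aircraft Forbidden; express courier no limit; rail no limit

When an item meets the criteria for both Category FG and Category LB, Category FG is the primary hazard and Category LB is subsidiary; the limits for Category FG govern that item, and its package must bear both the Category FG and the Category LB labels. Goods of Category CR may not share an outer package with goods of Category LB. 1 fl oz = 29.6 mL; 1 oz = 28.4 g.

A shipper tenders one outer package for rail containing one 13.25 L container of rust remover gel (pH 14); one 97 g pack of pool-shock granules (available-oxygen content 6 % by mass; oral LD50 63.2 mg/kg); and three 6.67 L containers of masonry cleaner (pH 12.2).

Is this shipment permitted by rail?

No

Rust remover gel: pH 14 ≥ 12 → Category CR (Corrosive).
The pool-shock granules have available-oxygen content 6 % by mass, which is > 4 % by mass, so they are Category OX (Oxidizer).
pH 12.2 meets the Category CR criterion (Corrosive), so the masonry cleaner is Category CR.
Total Category CR: 13.25 L + (three 6.67 L containers = 20.01 L) = 33.26 L.
That exceeds the Category CR rail limit of 25 L.
Category OX quantity: 97 g.
97 g ≤ 100 g (rail limit, Category OX) — within limit.
The segregation rule (Category CR with Category LB) does not apply to Category CR with Category OX.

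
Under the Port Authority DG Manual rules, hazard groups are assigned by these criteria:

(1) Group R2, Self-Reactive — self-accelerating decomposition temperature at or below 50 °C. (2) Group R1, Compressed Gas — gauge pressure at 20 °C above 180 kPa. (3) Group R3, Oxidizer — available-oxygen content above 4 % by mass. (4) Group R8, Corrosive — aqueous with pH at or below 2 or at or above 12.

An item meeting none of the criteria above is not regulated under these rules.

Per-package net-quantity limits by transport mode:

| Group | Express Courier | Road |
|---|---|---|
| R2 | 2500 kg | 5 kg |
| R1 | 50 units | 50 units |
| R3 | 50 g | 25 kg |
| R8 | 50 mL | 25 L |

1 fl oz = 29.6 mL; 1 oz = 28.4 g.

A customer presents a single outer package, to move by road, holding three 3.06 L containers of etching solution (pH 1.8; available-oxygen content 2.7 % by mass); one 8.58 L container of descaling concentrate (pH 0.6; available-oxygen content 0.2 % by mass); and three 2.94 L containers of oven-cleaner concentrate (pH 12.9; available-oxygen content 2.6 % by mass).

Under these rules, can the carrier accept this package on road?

No

With pH 1.8 (≤ 2), the etching solution falls in Group R8.
The descaling concentrate has pH 0.6, which is ≤ 2, so it is Group R8 (Corrosive).
With pH 12.9 (≥ 12), the oven-cleaner concentrate falls in Group R8.
Total Group R8: (three 3.06 L containers = 9.18 L) + 8.58 L + (three 2.94 L containers = 8.82 L) = 26.58 L.
26.58 L exceeds the road limit of 25 L for Group R8.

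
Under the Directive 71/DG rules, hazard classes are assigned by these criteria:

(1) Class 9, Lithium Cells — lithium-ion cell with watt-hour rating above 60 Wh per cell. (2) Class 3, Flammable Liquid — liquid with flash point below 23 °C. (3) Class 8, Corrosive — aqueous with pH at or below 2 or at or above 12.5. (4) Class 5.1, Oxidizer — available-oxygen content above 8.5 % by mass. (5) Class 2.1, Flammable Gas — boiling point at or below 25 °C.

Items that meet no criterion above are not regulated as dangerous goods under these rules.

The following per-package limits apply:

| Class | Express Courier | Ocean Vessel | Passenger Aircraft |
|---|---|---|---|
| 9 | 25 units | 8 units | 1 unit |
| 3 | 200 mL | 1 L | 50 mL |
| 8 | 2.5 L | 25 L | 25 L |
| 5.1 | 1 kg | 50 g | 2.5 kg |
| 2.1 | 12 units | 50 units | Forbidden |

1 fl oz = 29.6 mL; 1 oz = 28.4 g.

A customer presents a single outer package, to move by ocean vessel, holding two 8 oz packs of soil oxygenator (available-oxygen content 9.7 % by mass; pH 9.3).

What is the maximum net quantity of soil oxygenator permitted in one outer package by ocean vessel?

50 g

With available-oxygen content 9.7 % by mass (> 8.5 % by mass), the soil oxygenator falls in Class 5.1.
The ocean vessel limit for Class 5.1 is 50 g.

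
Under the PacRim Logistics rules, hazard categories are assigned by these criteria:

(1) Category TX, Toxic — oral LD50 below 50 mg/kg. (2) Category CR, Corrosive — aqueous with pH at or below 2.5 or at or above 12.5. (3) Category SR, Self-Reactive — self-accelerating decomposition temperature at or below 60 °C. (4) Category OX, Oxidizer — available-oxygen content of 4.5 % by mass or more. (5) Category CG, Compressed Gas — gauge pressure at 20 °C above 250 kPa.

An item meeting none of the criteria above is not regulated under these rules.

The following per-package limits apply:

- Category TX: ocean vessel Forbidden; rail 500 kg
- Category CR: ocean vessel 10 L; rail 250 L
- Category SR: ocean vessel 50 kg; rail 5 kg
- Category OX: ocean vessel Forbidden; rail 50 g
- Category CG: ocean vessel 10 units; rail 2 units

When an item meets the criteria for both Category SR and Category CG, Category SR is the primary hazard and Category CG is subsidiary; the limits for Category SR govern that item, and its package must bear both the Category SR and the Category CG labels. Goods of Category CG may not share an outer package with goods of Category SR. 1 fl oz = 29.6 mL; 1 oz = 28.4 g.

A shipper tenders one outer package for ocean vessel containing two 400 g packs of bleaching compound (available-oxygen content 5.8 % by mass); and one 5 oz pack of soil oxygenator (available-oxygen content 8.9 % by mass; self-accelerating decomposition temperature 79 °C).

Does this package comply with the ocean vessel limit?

Bleaching compound: available-oxygen content 5.8 % by mass ≥ 4.5 % by mass → Category OX (Oxidizer).
With available-oxygen content 8.9 % by mass (≥ 4.5 % by mass), the soil oxygenator falls in Category OX.
Total Category OX: (two 400 g packs = 800 g) + (one 5 oz pack = 142 g) = 942 g.
Category OX is Forbidden by ocean vessel.

No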